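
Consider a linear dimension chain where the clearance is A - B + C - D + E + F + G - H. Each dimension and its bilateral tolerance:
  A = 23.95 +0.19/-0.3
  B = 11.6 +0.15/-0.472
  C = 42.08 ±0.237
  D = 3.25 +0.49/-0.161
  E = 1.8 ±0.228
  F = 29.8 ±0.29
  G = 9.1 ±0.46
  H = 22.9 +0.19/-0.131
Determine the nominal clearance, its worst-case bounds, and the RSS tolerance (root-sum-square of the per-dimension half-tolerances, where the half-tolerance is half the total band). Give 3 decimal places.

nominal=68.980 wc=[66.635,71.149] rss=0.832

Stack each dimension's contribution:
  +A: nom +23.950 → Σnom=23.950; wc +0.190/-0.300 → slack +0.190/-0.300; half-tol=0.245, Σhalf²=0.060025
  -B: nom -11.600 → Σnom=12.350; wc +0.472/-0.150 → slack +0.662/-0.450; half-tol=0.311, Σhalf²=0.156746
  +C: nom +42.080 → Σnom=54.430; wc +0.237/-0.237 → slack +0.899/-0.687; half-tol=0.237, Σhalf²=0.212915
  -D: nom -3.250 → Σnom=51.180; wc +0.161/-0.490 → slack +1.060/-1.177; half-tol=0.326, Σhalf²=0.318865
  +E: nom +1.800 → Σnom=52.980; wc +0.228/-0.228 → slack +1.288/-1.405; half-tol=0.228, Σhalf²=0.370849
  +F: nom +29.800 → Σnom=82.780; wc +0.290/-0.290 → slack +1.578/-1.695; half-tol=0.290, Σhalf²=0.454949
  +G: nom +9.100 → Σnom=91.880; wc +0.460/-0.460 → slack +2.038/-2.155; half-tol=0.460, Σhalf²=0.666549
  -H: nom -22.900 → Σnom=68.980; wc +0.131/-0.190 → slack +2.169/-2.345; half-tol=0.161, Σhalf²=0.692310
Nominal = 68.980. Worst-case = [68.980 - 2.345, 68.980 + 2.169] = [66.635, 71.149]. RSS = √0.692310 = 0.832.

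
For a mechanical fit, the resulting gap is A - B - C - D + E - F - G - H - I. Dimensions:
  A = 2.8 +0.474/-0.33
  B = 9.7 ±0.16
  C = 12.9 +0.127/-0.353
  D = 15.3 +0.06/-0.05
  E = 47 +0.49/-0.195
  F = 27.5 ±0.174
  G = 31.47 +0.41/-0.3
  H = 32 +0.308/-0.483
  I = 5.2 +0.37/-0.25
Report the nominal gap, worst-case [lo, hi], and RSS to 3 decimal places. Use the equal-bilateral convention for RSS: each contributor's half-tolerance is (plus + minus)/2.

nominal=-84.270 wc=[-86.404,-81.536] rss=0.880

Stack each dimension's contribution:
  +A: nom +2.800 → Σnom=2.800; wc +0.474/-0.330 → slack +0.474/-0.330; half-tol=0.402, Σhalf²=0.161604
  -B: nom -9.700 → Σnom=-6.900; wc +0.160/-0.160 → slack +0.634/-0.490; half-tol=0.160, Σhalf²=0.187204
  -C: nom -12.900 → Σnom=-19.800; wc +0.353/-0.127 → slack +0.987/-0.617; half-tol=0.240, Σhalf²=0.244804
  -D: nom -15.300 → Σnom=-35.100; wc +0.050/-0.060 → slack +1.037/-0.677; half-tol=0.055, Σhalf²=0.247829
  +E: nom +47.000 → Σnom=11.900; wc +0.490/-0.195 → slack +1.527/-0.872; half-tol=0.343, Σhalf²=0.365135
  -F: nom -27.500 → Σnom=-15.600; wc +0.174/-0.174 → slack +1.701/-1.046; half-tol=0.174, Σhalf²=0.395411
  -G: nom -31.470 → Σnom=-47.070; wc +0.300/-0.410 → slack +2.001/-1.456; half-tol=0.355, Σhalf²=0.521436
  -H: nom -32.000 → Σnom=-79.070; wc +0.483/-0.308 → slack +2.484/-1.764; half-tol=0.395, Σhalf²=0.677857
  -I: nom -5.200 → Σnom=-84.270; wc +0.250/-0.370 → slack +2.734/-2.134; half-tol=0.310, Σhalf²=0.773957
Nominal = -84.270. Worst-case = [-84.270 - 2.134, -84.270 + 2.734] = [-86.404, -81.536]. RSS = √0.773957 = 0.880.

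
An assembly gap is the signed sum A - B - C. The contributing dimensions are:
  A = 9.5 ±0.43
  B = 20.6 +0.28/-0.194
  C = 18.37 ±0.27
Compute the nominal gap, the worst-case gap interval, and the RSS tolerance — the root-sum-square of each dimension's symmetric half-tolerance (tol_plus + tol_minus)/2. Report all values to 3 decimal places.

Stack each dimension's contribution:
  +A: nom +9.500 → Σnom=9.500; wc +0.430/-0.430 → slack +0.430/-0.430; half-tol=0.430, Σhalf²=0.184900
  -B: nom -20.600 → Σnom=-11.100; wc +0.194/-0.280 → slack +0.624/-0.710; half-tol=0.237, Σhalf²=0.241069
  -C: nom -18.370 → Σnom=-29.470; wc +0.270/-0.270 → slack +0.894/-0.980; half-tol=0.270, Σhalf²=0.313969
Nominal = -29.470. Worst-case = [-29.470 - 0.980, -29.470 + 0.894] = [-30.450, -28.576]. RSS = √0.313969 = 0.560.

nominal=-29.470 wc=[-30.450,-28.576] rss=0.560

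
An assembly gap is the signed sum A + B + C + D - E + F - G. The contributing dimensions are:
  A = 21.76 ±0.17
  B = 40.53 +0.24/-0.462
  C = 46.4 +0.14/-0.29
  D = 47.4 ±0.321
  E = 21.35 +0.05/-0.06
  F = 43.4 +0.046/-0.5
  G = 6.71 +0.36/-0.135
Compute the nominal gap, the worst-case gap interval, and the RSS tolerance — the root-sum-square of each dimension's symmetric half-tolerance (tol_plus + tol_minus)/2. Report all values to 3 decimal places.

nominal=171.430 wc=[169.277,172.542] rss=0.663

Stack each dimension's contribution:
  +A: nom +21.760 → Σnom=21.760; wc +0.170/-0.170 → slack +0.170/-0.170; half-tol=0.170, Σhalf²=0.028900
  +B: nom +40.530 → Σnom=62.290; wc +0.240/-0.462 → slack +0.410/-0.632; half-tol=0.351, Σhalf²=0.152101
  +C: nom +46.400 → Σnom=108.690; wc +0.140/-0.290 → slack +0.550/-0.922; half-tol=0.215, Σhalf²=0.198326
  +D: nom +47.400 → Σnom=156.090; wc +0.321/-0.321 → slack +0.871/-1.243; half-tol=0.321, Σhalf²=0.301367
  -E: nom -21.350 → Σnom=134.740; wc +0.060/-0.050 → slack +0.931/-1.293; half-tol=0.055, Σhalf²=0.304392
  +F: nom +43.400 → Σnom=178.140; wc +0.046/-0.500 → slack +0.977/-1.793; half-tol=0.273, Σhalf²=0.378921
  -G: nom -6.710 → Σnom=171.430; wc +0.135/-0.360 → slack +1.112/-2.153; half-tol=0.247, Σhalf²=0.440177
Nominal = 171.430. Worst-case = [171.430 - 2.153, 171.430 + 1.112] = [169.277, 172.542]. RSS = √0.440177 = 0.663.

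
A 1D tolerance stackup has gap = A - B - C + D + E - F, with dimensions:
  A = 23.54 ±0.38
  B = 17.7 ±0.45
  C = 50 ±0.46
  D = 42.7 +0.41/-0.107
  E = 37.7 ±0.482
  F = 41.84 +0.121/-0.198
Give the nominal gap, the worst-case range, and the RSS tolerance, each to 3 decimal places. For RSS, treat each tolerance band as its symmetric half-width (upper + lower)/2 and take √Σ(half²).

nominal=-5.600 wc=[-7.600,-3.220] rss=0.940

Stack each dimension's contribution:
  +A: nom +23.540 → Σnom=23.540; wc +0.380/-0.380 → slack +0.380/-0.380; half-tol=0.380, Σhalf²=0.144400
  -B: nom -17.700 → Σnom=5.840; wc +0.450/-0.450 → slack +0.830/-0.830; half-tol=0.450, Σhalf²=0.346900
  -C: nom -50.000 → Σnom=-44.160; wc +0.460/-0.460 → slack +1.290/-1.290; half-tol=0.460, Σhalf²=0.558500
  +D: nom +42.700 → Σnom=-1.460; wc +0.410/-0.107 → slack +1.700/-1.397; half-tol=0.259, Σhalf²=0.625322
  +E: nom +37.700 → Σnom=36.240; wc +0.482/-0.482 → slack +2.182/-1.879; half-tol=0.482, Σhalf²=0.857646
  -F: nom -41.840 → Σnom=-5.600; wc +0.198/-0.121 → slack +2.380/-2.000; half-tol=0.160, Σhalf²=0.883086
Nominal = -5.600. Worst-case = [-5.600 - 2.000, -5.600 + 2.380] = [-7.600, -3.220]. RSS = √0.883086 = 0.940.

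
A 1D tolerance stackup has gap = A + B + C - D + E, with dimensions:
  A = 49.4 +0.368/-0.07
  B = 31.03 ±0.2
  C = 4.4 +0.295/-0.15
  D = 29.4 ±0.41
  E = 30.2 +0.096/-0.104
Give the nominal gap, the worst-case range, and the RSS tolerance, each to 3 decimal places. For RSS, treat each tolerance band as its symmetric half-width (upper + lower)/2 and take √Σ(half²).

Stack each dimension's contribution:
  +A: nom +49.400 → Σnom=49.400; wc +0.368/-0.070 → slack +0.368/-0.070; half-tol=0.219, Σhalf²=0.047961
  +B: nom +31.030 → Σnom=80.430; wc +0.200/-0.200 → slack +0.568/-0.270; half-tol=0.200, Σhalf²=0.087961
  +C: nom +4.400 → Σnom=84.830; wc +0.295/-0.150 → slack +0.863/-0.420; half-tol=0.222, Σhalf²=0.137467
  -D: nom -29.400 → Σnom=55.430; wc +0.410/-0.410 → slack +1.273/-0.830; half-tol=0.410, Σhalf²=0.305567
  +E: nom +30.200 → Σnom=85.630; wc +0.096/-0.104 → slack +1.369/-0.934; half-tol=0.100, Σhalf²=0.315567
Nominal = 85.630. Worst-case = [85.630 - 0.934, 85.630 + 1.369] = [84.696, 86.999]. RSS = √0.315567 = 0.562.

nominal=85.630 wc=[84.696,86.999] rss=0.562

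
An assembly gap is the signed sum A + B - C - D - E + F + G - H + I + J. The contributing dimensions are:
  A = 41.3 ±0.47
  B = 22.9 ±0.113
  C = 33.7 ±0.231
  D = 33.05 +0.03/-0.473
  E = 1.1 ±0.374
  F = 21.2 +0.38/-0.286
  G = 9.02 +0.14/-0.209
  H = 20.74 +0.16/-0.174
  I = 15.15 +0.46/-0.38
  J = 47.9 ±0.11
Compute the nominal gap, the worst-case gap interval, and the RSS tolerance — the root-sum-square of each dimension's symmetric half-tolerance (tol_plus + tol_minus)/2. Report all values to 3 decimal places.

nominal=68.880 wc=[66.517,71.805] rss=0.921

Stack each dimension's contribution:
  +A: nom +41.300 → Σnom=41.300; wc +0.470/-0.470 → slack +0.470/-0.470; half-tol=0.470, Σhalf²=0.220900
  +B: nom +22.900 → Σnom=64.200; wc +0.113/-0.113 → slack +0.583/-0.583; half-tol=0.113, Σhalf²=0.233669
  -C: nom -33.700 → Σnom=30.500; wc +0.231/-0.231 → slack +0.814/-0.814; half-tol=0.231, Σhalf²=0.287030
  -D: nom -33.050 → Σnom=-2.550; wc +0.473/-0.030 → slack +1.287/-0.844; half-tol=0.252, Σhalf²=0.350282
  -E: nom -1.100 → Σnom=-3.650; wc +0.374/-0.374 → slack +1.661/-1.218; half-tol=0.374, Σhalf²=0.490158
  +F: nom +21.200 → Σnom=17.550; wc +0.380/-0.286 → slack +2.041/-1.504; half-tol=0.333, Σhalf²=0.601047
  +G: nom +9.020 → Σnom=26.570; wc +0.140/-0.209 → slack +2.181/-1.713; half-tol=0.174, Σhalf²=0.631498
  -H: nom -20.740 → Σnom=5.830; wc +0.174/-0.160 → slack +2.355/-1.873; half-tol=0.167, Σhalf²=0.659386
  +I: nom +15.150 → Σnom=20.980; wc +0.460/-0.380 → slack +2.815/-2.253; half-tol=0.420, Σhalf²=0.835786
  +J: nom +47.900 → Σnom=68.880; wc +0.110/-0.110 → slack +2.925/-2.363; half-tol=0.110, Σhalf²=0.847886
Nominal = 68.880. Worst-case = [68.880 - 2.363, 68.880 + 2.925] = [66.517, 71.805]. RSS = √0.847886 = 0.921.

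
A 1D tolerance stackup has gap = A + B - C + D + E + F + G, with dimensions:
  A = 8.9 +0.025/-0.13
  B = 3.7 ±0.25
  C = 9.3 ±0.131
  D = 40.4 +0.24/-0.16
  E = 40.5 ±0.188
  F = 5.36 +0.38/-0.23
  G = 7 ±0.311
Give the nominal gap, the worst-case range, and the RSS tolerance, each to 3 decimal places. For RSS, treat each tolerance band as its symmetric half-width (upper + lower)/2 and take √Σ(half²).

Stack each dimension's contribution:
  +A: nom +8.900 → Σnom=8.900; wc +0.025/-0.130 → slack +0.025/-0.130; half-tol=0.077, Σhalf²=0.006006
  +B: nom +3.700 → Σnom=12.600; wc +0.250/-0.250 → slack +0.275/-0.380; half-tol=0.250, Σhalf²=0.068506
  -C: nom -9.300 → Σnom=3.300; wc +0.131/-0.131 → slack +0.406/-0.511; half-tol=0.131, Σhalf²=0.085667
  +D: nom +40.400 → Σnom=43.700; wc +0.240/-0.160 → slack +0.646/-0.671; half-tol=0.200, Σhalf²=0.125667
  +E: nom +40.500 → Σnom=84.200; wc +0.188/-0.188 → slack +0.834/-0.859; half-tol=0.188, Σhalf²=0.161011
  +F: nom +5.360 → Σnom=89.560; wc +0.380/-0.230 → slack +1.214/-1.089; half-tol=0.305, Σhalf²=0.254036
  +G: nom +7.000 → Σnom=96.560; wc +0.311/-0.311 → slack +1.525/-1.400; half-tol=0.311, Σhalf²=0.350757
Nominal = 96.560. Worst-case = [96.560 - 1.400, 96.560 + 1.525] = [95.160, 98.085]. RSS = √0.350757 = 0.592.

nominal=96.560 wc=[95.160,98.085] rss=0.592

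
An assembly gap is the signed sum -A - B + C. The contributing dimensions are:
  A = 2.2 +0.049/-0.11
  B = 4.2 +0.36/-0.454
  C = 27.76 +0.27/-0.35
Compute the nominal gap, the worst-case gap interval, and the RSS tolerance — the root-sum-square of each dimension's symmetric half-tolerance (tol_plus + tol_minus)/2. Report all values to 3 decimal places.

nominal=21.360 wc=[20.601,22.194] rss=0.518

Stack each dimension's contribution:
  -A: nom -2.200 → Σnom=-2.200; wc +0.110/-0.049 → slack +0.110/-0.049; half-tol=0.080, Σhalf²=0.006320
  -B: nom -4.200 → Σnom=-6.400; wc +0.454/-0.360 → slack +0.564/-0.409; half-tol=0.407, Σhalf²=0.171969
  +C: nom +27.760 → Σnom=21.360; wc +0.270/-0.350 → slack +0.834/-0.759; half-tol=0.310, Σhalf²=0.268069
Nominal = 21.360. Worst-case = [21.360 - 0.759, 21.360 + 0.834] = [20.601, 22.194]. RSS = √0.268069 = 0.518.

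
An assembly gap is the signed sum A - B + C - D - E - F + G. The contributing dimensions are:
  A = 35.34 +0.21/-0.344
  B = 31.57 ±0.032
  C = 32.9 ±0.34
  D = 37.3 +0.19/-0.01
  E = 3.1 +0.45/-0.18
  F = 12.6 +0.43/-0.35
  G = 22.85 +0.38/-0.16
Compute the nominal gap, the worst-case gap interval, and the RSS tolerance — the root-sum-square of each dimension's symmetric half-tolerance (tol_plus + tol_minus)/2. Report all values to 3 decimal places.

Stack each dimension's contribution:
  +A: nom +35.340 → Σnom=35.340; wc +0.210/-0.344 → slack +0.210/-0.344; half-tol=0.277, Σhalf²=0.076729
  -B: nom -31.570 → Σnom=3.770; wc +0.032/-0.032 → slack +0.242/-0.376; half-tol=0.032, Σhalf²=0.077753
  +C: nom +32.900 → Σnom=36.670; wc +0.340/-0.340 → slack +0.582/-0.716; half-tol=0.340, Σhalf²=0.193353
  -D: nom -37.300 → Σnom=-0.630; wc +0.010/-0.190 → slack +0.592/-0.906; half-tol=0.100, Σhalf²=0.203353
  -E: nom -3.100 → Σnom=-3.730; wc +0.180/-0.450 → slack +0.772/-1.356; half-tol=0.315, Σhalf²=0.302578
  -F: nom -12.600 → Σnom=-16.330; wc +0.350/-0.430 → slack +1.122/-1.786; half-tol=0.390, Σhalf²=0.454678
  +G: nom +22.850 → Σnom=6.520; wc +0.380/-0.160 → slack +1.502/-1.946; half-tol=0.270, Σhalf²=0.527578
Nominal = 6.520. Worst-case = [6.520 - 1.946, 6.520 + 1.502] = [4.574, 8.022]. RSS = √0.527578 = 0.726.

nominal=6.520 wc=[4.574,8.022] rss=0.726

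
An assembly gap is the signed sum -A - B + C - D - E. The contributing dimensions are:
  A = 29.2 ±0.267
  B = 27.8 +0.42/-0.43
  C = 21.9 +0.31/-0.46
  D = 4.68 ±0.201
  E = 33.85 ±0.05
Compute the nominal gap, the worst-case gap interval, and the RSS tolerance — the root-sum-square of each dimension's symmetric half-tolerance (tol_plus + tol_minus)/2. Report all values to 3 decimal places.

Stack each dimension's contribution:
  -A: nom -29.200 → Σnom=-29.200; wc +0.267/-0.267 → slack +0.267/-0.267; half-tol=0.267, Σhalf²=0.071289
  -B: nom -27.800 → Σnom=-57.000; wc +0.430/-0.420 → slack +0.697/-0.687; half-tol=0.425, Σhalf²=0.251914
  +C: nom +21.900 → Σnom=-35.100; wc +0.310/-0.460 → slack +1.007/-1.147; half-tol=0.385, Σhalf²=0.400139
  -D: nom -4.680 → Σnom=-39.780; wc +0.201/-0.201 → slack +1.208/-1.348; half-tol=0.201, Σhalf²=0.440540
  -E: nom -33.850 → Σnom=-73.630; wc +0.050/-0.050 → slack +1.258/-1.398; half-tol=0.050, Σhalf²=0.443040
Nominal = -73.630. Worst-case = [-73.630 - 1.398, -73.630 + 1.258] = [-75.028, -72.372]. RSS = √0.443040 = 0.666.

nominal=-73.630 wc=[-75.028,-72.372] rss=0.666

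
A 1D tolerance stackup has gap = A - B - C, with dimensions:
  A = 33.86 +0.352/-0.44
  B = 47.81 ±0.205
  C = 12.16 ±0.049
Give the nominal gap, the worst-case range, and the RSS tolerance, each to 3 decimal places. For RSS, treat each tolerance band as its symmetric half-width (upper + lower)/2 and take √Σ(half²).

Stack each dimension's contribution:
  +A: nom +33.860 → Σnom=33.860; wc +0.352/-0.440 → slack +0.352/-0.440; half-tol=0.396, Σhalf²=0.156816
  -B: nom -47.810 → Σnom=-13.950; wc +0.205/-0.205 → slack +0.557/-0.645; half-tol=0.205, Σhalf²=0.198841
  -C: nom -12.160 → Σnom=-26.110; wc +0.049/-0.049 → slack +0.606/-0.694; half-tol=0.049, Σhalf²=0.201242
Nominal = -26.110. Worst-case = [-26.110 - 0.694, -26.110 + 0.606] = [-26.804, -25.504]. RSS = √0.201242 = 0.449.

nominal=-26.110 wc=[-26.804,-25.504] rss=0.449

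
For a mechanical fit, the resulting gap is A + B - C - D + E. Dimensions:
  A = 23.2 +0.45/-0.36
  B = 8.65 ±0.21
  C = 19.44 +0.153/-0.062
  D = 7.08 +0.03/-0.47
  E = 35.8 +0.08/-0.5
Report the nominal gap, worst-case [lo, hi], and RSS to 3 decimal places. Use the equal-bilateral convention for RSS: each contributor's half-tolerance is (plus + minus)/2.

Stack each dimension's contribution:
  +A: nom +23.200 → Σnom=23.200; wc +0.450/-0.360 → slack +0.450/-0.360; half-tol=0.405, Σhalf²=0.164025
  +B: nom +8.650 → Σnom=31.850; wc +0.210/-0.210 → slack +0.660/-0.570; half-tol=0.210, Σhalf²=0.208125
  -C: nom -19.440 → Σnom=12.410; wc +0.062/-0.153 → slack +0.722/-0.723; half-tol=0.107, Σhalf²=0.219681
  -D: nom -7.080 → Σnom=5.330; wc +0.470/-0.030 → slack +1.192/-0.753; half-tol=0.250, Σhalf²=0.282181
  +E: nom +35.800 → Σnom=41.130; wc +0.080/-0.500 → slack +1.272/-1.253; half-tol=0.290, Σhalf²=0.366281
Nominal = 41.130. Worst-case = [41.130 - 1.253, 41.130 + 1.272] = [39.877, 42.402]. RSS = √0.366281 = 0.605.

nominal=41.130 wc=[39.877,42.402] rss=0.605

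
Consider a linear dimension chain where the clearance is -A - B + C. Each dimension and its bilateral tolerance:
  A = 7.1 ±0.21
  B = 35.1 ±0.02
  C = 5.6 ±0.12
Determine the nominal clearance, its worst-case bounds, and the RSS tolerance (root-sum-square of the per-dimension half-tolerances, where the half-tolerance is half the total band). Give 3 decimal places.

nominal=-36.600 wc=[-36.950,-36.250] rss=0.243

Stack each dimension's contribution:
  -A: nom -7.100 → Σnom=-7.100; wc +0.210/-0.210 → slack +0.210/-0.210; half-tol=0.210, Σhalf²=0.044100
  -B: nom -35.100 → Σnom=-42.200; wc +0.020/-0.020 → slack +0.230/-0.230; half-tol=0.020, Σhalf²=0.044500
  +C: nom +5.600 → Σnom=-36.600; wc +0.120/-0.120 → slack +0.350/-0.350; half-tol=0.120, Σhalf²=0.058900
Nominal = -36.600. Worst-case = [-36.600 - 0.350, -36.600 + 0.350] = [-36.950, -36.250]. RSS = √0.058900 = 0.243.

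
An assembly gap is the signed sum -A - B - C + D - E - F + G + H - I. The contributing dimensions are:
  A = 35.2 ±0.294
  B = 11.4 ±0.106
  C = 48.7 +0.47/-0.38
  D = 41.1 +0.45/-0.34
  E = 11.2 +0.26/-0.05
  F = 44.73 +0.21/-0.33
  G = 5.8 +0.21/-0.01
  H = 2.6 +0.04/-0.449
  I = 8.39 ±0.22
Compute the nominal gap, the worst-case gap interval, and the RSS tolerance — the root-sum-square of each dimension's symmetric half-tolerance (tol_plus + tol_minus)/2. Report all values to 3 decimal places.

Stack each dimension's contribution:
  -A: nom -35.200 → Σnom=-35.200; wc +0.294/-0.294 → slack +0.294/-0.294; half-tol=0.294, Σhalf²=0.086436
  -B: nom -11.400 → Σnom=-46.600; wc +0.106/-0.106 → slack +0.400/-0.400; half-tol=0.106, Σhalf²=0.097672
  -C: nom -48.700 → Σnom=-95.300; wc +0.380/-0.470 → slack +0.780/-0.870; half-tol=0.425, Σhalf²=0.278297
  +D: nom +41.100 → Σnom=-54.200; wc +0.450/-0.340 → slack +1.230/-1.210; half-tol=0.395, Σhalf²=0.434322
  -E: nom -11.200 → Σnom=-65.400; wc +0.050/-0.260 → slack +1.280/-1.470; half-tol=0.155, Σhalf²=0.458347
  -F: nom -44.730 → Σnom=-110.130; wc +0.330/-0.210 → slack +1.610/-1.680; half-tol=0.270, Σhalf²=0.531247
  +G: nom +5.800 → Σnom=-104.330; wc +0.210/-0.010 → slack +1.820/-1.690; half-tol=0.110, Σhalf²=0.543347
  +H: nom +2.600 → Σnom=-101.730; wc +0.040/-0.449 → slack +1.860/-2.139; half-tol=0.244, Σhalf²=0.603127
  -I: nom -8.390 → Σnom=-110.120; wc +0.220/-0.220 → slack +2.080/-2.359; half-tol=0.220, Σhalf²=0.651527
Nominal = -110.120. Worst-case = [-110.120 - 2.359, -110.120 + 2.080] = [-112.479, -108.040]. RSS = √0.651527 = 0.807.

nominal=-110.120 wc=[-112.479,-108.040] rss=0.807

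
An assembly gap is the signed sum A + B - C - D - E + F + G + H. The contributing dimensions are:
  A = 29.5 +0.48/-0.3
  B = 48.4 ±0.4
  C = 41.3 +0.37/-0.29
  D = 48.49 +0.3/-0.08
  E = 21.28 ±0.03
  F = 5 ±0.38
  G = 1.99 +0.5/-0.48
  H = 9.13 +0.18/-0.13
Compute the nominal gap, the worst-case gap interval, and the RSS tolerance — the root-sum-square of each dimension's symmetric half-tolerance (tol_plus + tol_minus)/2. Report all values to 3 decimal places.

nominal=-17.050 wc=[-19.440,-14.710] rss=0.931

Stack each dimension's contribution:
  +A: nom +29.500 → Σnom=29.500; wc +0.480/-0.300 → slack +0.480/-0.300; half-tol=0.390, Σhalf²=0.152100
  +B: nom +48.400 → Σnom=77.900; wc +0.400/-0.400 → slack +0.880/-0.700; half-tol=0.400, Σhalf²=0.312100
  -C: nom -41.300 → Σnom=36.600; wc +0.290/-0.370 → slack +1.170/-1.070; half-tol=0.330, Σhalf²=0.421000
  -D: nom -48.490 → Σnom=-11.890; wc +0.080/-0.300 → slack +1.250/-1.370; half-tol=0.190, Σhalf²=0.457100
  -E: nom -21.280 → Σnom=-33.170; wc +0.030/-0.030 → slack +1.280/-1.400; half-tol=0.030, Σhalf²=0.458000
  +F: nom +5.000 → Σnom=-28.170; wc +0.380/-0.380 → slack +1.660/-1.780; half-tol=0.380, Σhalf²=0.602400
  +G: nom +1.990 → Σnom=-26.180; wc +0.500/-0.480 → slack +2.160/-2.260; half-tol=0.490, Σhalf²=0.842500
  +H: nom +9.130 → Σnom=-17.050; wc +0.180/-0.130 → slack +2.340/-2.390; half-tol=0.155, Σhalf²=0.866525
Nominal = -17.050. Worst-case = [-17.050 - 2.390, -17.050 + 2.340] = [-19.440, -14.710]. RSS = √0.866525 = 0.931.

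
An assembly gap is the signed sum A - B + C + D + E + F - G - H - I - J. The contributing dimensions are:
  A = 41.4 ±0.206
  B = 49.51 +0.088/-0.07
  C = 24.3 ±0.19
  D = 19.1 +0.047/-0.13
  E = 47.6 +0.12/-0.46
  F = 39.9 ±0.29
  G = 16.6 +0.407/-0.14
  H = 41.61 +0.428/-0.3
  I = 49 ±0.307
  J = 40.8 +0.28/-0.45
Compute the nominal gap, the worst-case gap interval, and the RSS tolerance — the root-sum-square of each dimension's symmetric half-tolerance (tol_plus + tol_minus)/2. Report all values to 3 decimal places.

Stack each dimension's contribution:
  +A: nom +41.400 → Σnom=41.400; wc +0.206/-0.206 → slack +0.206/-0.206; half-tol=0.206, Σhalf²=0.042436
  -B: nom -49.510 → Σnom=-8.110; wc +0.070/-0.088 → slack +0.276/-0.294; half-tol=0.079, Σhalf²=0.048677
  +C: nom +24.300 → Σnom=16.190; wc +0.190/-0.190 → slack +0.466/-0.484; half-tol=0.190, Σhalf²=0.084777
  +D: nom +19.100 → Σnom=35.290; wc +0.047/-0.130 → slack +0.513/-0.614; half-tol=0.088, Σhalf²=0.092609
  +E: nom +47.600 → Σnom=82.890; wc +0.120/-0.460 → slack +0.633/-1.074; half-tol=0.290, Σhalf²=0.176709
  +F: nom +39.900 → Σnom=122.790; wc +0.290/-0.290 → slack +0.923/-1.364; half-tol=0.290, Σhalf²=0.260809
  -G: nom -16.600 → Σnom=106.190; wc +0.140/-0.407 → slack +1.063/-1.771; half-tol=0.273, Σhalf²=0.335611
  -H: nom -41.610 → Σnom=64.580; wc +0.300/-0.428 → slack +1.363/-2.199; half-tol=0.364, Σhalf²=0.468107
  -I: nom -49.000 → Σnom=15.580; wc +0.307/-0.307 → slack +1.670/-2.506; half-tol=0.307, Σhalf²=0.562356
  -J: nom -40.800 → Σnom=-25.220; wc +0.450/-0.280 → slack +2.120/-2.786; half-tol=0.365, Σhalf²=0.695581
Nominal = -25.220. Worst-case = [-25.220 - 2.786, -25.220 + 2.120] = [-28.006, -23.100]. RSS = √0.695581 = 0.834.

nominal=-25.220 wc=[-28.006,-23.100] rss=0.834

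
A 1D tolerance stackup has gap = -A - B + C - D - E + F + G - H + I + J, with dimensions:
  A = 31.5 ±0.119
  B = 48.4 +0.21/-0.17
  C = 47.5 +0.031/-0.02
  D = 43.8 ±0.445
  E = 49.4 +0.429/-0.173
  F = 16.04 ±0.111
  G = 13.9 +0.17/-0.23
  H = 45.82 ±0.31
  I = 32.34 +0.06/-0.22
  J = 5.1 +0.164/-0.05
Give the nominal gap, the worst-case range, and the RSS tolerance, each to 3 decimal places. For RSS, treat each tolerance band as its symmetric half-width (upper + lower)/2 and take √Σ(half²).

Stack each dimension's contribution:
  -A: nom -31.500 → Σnom=-31.500; wc +0.119/-0.119 → slack +0.119/-0.119; half-tol=0.119, Σhalf²=0.014161
  -B: nom -48.400 → Σnom=-79.900; wc +0.170/-0.210 → slack +0.289/-0.329; half-tol=0.190, Σhalf²=0.050261
  +C: nom +47.500 → Σnom=-32.400; wc +0.031/-0.020 → slack +0.320/-0.349; half-tol=0.026, Σhalf²=0.050911
  -D: nom -43.800 → Σnom=-76.200; wc +0.445/-0.445 → slack +0.765/-0.794; half-tol=0.445, Σhalf²=0.248936
  -E: nom -49.400 → Σnom=-125.600; wc +0.173/-0.429 → slack +0.938/-1.223; half-tol=0.301, Σhalf²=0.339537
  +F: nom +16.040 → Σnom=-109.560; wc +0.111/-0.111 → slack +1.049/-1.334; half-tol=0.111, Σhalf²=0.351858
  +G: nom +13.900 → Σnom=-95.660; wc +0.170/-0.230 → slack +1.219/-1.564; half-tol=0.200, Σhalf²=0.391858
  -H: nom -45.820 → Σnom=-141.480; wc +0.310/-0.310 → slack +1.529/-1.874; half-tol=0.310, Σhalf²=0.487958
  +I: nom +32.340 → Σnom=-109.140; wc +0.060/-0.220 → slack +1.589/-2.094; half-tol=0.140, Σhalf²=0.507558
  +J: nom +5.100 → Σnom=-104.040; wc +0.164/-0.050 → slack +1.753/-2.144; half-tol=0.107, Σhalf²=0.519007
Nominal = -104.040. Worst-case = [-104.040 - 2.144, -104.040 + 1.753] = [-106.184, -102.287]. RSS = √0.519007 = 0.720.

nominal=-104.040 wc=[-106.184,-102.287] rss=0.720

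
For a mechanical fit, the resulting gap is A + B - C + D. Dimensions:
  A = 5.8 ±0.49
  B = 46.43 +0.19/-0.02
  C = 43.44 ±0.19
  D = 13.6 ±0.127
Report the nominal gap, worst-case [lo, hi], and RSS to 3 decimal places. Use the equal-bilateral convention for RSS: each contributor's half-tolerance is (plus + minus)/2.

nominal=22.390 wc=[21.563,23.387] rss=0.551

Stack each dimension's contribution:
  +A: nom +5.800 → Σnom=5.800; wc +0.490/-0.490 → slack +0.490/-0.490; half-tol=0.490, Σhalf²=0.240100
  +B: nom +46.430 → Σnom=52.230; wc +0.190/-0.020 → slack +0.680/-0.510; half-tol=0.105, Σhalf²=0.251125
  -C: nom -43.440 → Σnom=8.790; wc +0.190/-0.190 → slack +0.870/-0.700; half-tol=0.190, Σhalf²=0.287225
  +D: nom +13.600 → Σnom=22.390; wc +0.127/-0.127 → slack +0.997/-0.827; half-tol=0.127, Σhalf²=0.303354
Nominal = 22.390. Worst-case = [22.390 - 0.827, 22.390 + 0.997] = [21.563, 23.387]. RSS = √0.303354 = 0.551.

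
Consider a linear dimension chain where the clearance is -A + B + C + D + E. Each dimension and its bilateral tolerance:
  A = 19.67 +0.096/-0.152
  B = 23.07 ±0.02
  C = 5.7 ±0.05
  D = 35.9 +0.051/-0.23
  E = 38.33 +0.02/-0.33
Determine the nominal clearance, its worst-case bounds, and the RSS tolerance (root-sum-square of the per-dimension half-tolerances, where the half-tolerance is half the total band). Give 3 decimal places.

Stack each dimension's contribution:
  -A: nom -19.670 → Σnom=-19.670; wc +0.152/-0.096 → slack +0.152/-0.096; half-tol=0.124, Σhalf²=0.015376
  +B: nom +23.070 → Σnom=3.400; wc +0.020/-0.020 → slack +0.172/-0.116; half-tol=0.020, Σhalf²=0.015776
  +C: nom +5.700 → Σnom=9.100; wc +0.050/-0.050 → slack +0.222/-0.166; half-tol=0.050, Σhalf²=0.018276
  +D: nom +35.900 → Σnom=45.000; wc +0.051/-0.230 → slack +0.273/-0.396; half-tol=0.141, Σhalf²=0.038016
  +E: nom +38.330 → Σnom=83.330; wc +0.020/-0.330 → slack +0.293/-0.726; half-tol=0.175, Σhalf²=0.068641
Nominal = 83.330. Worst-case = [83.330 - 0.726, 83.330 + 0.293] = [82.604, 83.623]. RSS = √0.068641 = 0.262.

nominal=83.330 wc=[82.604,83.623] rss=0.262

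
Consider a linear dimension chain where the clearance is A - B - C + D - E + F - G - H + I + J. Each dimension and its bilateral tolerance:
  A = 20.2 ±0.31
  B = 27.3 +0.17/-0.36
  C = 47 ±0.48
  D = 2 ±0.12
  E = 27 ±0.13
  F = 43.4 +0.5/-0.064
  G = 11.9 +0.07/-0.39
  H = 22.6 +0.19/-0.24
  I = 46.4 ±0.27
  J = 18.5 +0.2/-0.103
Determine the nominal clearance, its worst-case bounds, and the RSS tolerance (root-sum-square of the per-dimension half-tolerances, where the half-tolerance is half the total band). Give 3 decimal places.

Stack each dimension's contribution:
  +A: nom +20.200 → Σnom=20.200; wc +0.310/-0.310 → slack +0.310/-0.310; half-tol=0.310, Σhalf²=0.096100
  -B: nom -27.300 → Σnom=-7.100; wc +0.360/-0.170 → slack +0.670/-0.480; half-tol=0.265, Σhalf²=0.166325
  -C: nom -47.000 → Σnom=-54.100; wc +0.480/-0.480 → slack +1.150/-0.960; half-tol=0.480, Σhalf²=0.396725
  +D: nom +2.000 → Σnom=-52.100; wc +0.120/-0.120 → slack +1.270/-1.080; half-tol=0.120, Σhalf²=0.411125
  -E: nom -27.000 → Σnom=-79.100; wc +0.130/-0.130 → slack +1.400/-1.210; half-tol=0.130, Σhalf²=0.428025
  +F: nom +43.400 → Σnom=-35.700; wc +0.500/-0.064 → slack +1.900/-1.274; half-tol=0.282, Σhalf²=0.507549
  -G: nom -11.900 → Σnom=-47.600; wc +0.390/-0.070 → slack +2.290/-1.344; half-tol=0.230, Σhalf²=0.560449
  -H: nom -22.600 → Σnom=-70.200; wc +0.240/-0.190 → slack +2.530/-1.534; half-tol=0.215, Σhalf²=0.606674
  +I: nom +46.400 → Σnom=-23.800; wc +0.270/-0.270 → slack +2.800/-1.804; half-tol=0.270, Σhalf²=0.679574
  +J: nom +18.500 → Σnom=-5.300; wc +0.200/-0.103 → slack +3.000/-1.907; half-tol=0.151, Σhalf²=0.702526
Nominal = -5.300. Worst-case = [-5.300 - 1.907, -5.300 + 3.000] = [-7.207, -2.300]. RSS = √0.702526 = 0.838.

nominal=-5.300 wc=[-7.207,-2.300] rss=0.838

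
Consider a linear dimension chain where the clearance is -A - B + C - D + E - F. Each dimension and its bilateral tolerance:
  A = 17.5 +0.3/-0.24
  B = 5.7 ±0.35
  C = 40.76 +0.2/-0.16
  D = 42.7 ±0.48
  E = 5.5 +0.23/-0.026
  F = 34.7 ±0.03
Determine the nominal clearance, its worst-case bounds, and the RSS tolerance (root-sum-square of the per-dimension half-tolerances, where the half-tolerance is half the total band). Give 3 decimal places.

Stack each dimension's contribution:
  -A: nom -17.500 → Σnom=-17.500; wc +0.240/-0.300 → slack +0.240/-0.300; half-tol=0.270, Σhalf²=0.072900
  -B: nom -5.700 → Σnom=-23.200; wc +0.350/-0.350 → slack +0.590/-0.650; half-tol=0.350, Σhalf²=0.195400
  +C: nom +40.760 → Σnom=17.560; wc +0.200/-0.160 → slack +0.790/-0.810; half-tol=0.180, Σhalf²=0.227800
  -D: nom -42.700 → Σnom=-25.140; wc +0.480/-0.480 → slack +1.270/-1.290; half-tol=0.480, Σhalf²=0.458200
  +E: nom +5.500 → Σnom=-19.640; wc +0.230/-0.026 → slack +1.500/-1.316; half-tol=0.128, Σhalf²=0.474584
  -F: nom -34.700 → Σnom=-54.340; wc +0.030/-0.030 → slack +1.530/-1.346; half-tol=0.030, Σhalf²=0.475484
Nominal = -54.340. Worst-case = [-54.340 - 1.346, -54.340 + 1.530] = [-55.686, -52.810]. RSS = √0.475484 = 0.690.

nominal=-54.340 wc=[-55.686,-52.810] rss=0.690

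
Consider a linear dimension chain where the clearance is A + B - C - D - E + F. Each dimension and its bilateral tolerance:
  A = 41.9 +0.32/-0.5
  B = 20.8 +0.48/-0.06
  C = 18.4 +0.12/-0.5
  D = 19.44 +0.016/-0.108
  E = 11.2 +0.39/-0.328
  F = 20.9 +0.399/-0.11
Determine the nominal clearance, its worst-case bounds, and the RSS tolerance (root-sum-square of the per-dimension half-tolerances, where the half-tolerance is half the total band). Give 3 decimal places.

Stack each dimension's contribution:
  +A: nom +41.900 → Σnom=41.900; wc +0.320/-0.500 → slack +0.320/-0.500; half-tol=0.410, Σhalf²=0.168100
  +B: nom +20.800 → Σnom=62.700; wc +0.480/-0.060 → slack +0.800/-0.560; half-tol=0.270, Σhalf²=0.241000
  -C: nom -18.400 → Σnom=44.300; wc +0.500/-0.120 → slack +1.300/-0.680; half-tol=0.310, Σhalf²=0.337100
  -D: nom -19.440 → Σnom=24.860; wc +0.108/-0.016 → slack +1.408/-0.696; half-tol=0.062, Σhalf²=0.340944
  -E: nom -11.200 → Σnom=13.660; wc +0.328/-0.390 → slack +1.736/-1.086; half-tol=0.359, Σhalf²=0.469825
  +F: nom +20.900 → Σnom=34.560; wc +0.399/-0.110 → slack +2.135/-1.196; half-tol=0.255, Σhalf²=0.534595
Nominal = 34.560. Worst-case = [34.560 - 1.196, 34.560 + 2.135] = [33.364, 36.695]. RSS = √0.534595 = 0.731.

nominal=34.560 wc=[33.364,36.695] rss=0.731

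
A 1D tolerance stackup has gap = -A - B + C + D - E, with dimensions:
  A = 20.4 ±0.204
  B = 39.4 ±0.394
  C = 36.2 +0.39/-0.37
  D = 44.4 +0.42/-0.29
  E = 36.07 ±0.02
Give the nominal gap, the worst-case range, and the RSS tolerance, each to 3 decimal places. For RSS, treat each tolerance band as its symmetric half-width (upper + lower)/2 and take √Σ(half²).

Stack each dimension's contribution:
  -A: nom -20.400 → Σnom=-20.400; wc +0.204/-0.204 → slack +0.204/-0.204; half-tol=0.204, Σhalf²=0.041616
  -B: nom -39.400 → Σnom=-59.800; wc +0.394/-0.394 → slack +0.598/-0.598; half-tol=0.394, Σhalf²=0.196852
  +C: nom +36.200 → Σnom=-23.600; wc +0.390/-0.370 → slack +0.988/-0.968; half-tol=0.380, Σhalf²=0.341252
  +D: nom +44.400 → Σnom=20.800; wc +0.420/-0.290 → slack +1.408/-1.258; half-tol=0.355, Σhalf²=0.467277
  -E: nom -36.070 → Σnom=-15.270; wc +0.020/-0.020 → slack +1.428/-1.278; half-tol=0.020, Σhalf²=0.467677
Nominal = -15.270. Worst-case = [-15.270 - 1.278, -15.270 + 1.428] = [-16.548, -13.842]. RSS = √0.467677 = 0.684.

nominal=-15.270 wc=[-16.548,-13.842] rss=0.684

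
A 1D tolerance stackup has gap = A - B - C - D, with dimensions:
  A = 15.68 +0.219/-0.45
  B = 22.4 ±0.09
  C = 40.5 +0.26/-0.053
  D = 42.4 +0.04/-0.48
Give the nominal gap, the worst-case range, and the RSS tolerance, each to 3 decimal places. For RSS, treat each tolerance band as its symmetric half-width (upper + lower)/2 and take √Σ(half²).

nominal=-89.620 wc=[-90.460,-88.778] rss=0.461

Stack each dimension's contribution:
  +A: nom +15.680 → Σnom=15.680; wc +0.219/-0.450 → slack +0.219/-0.450; half-tol=0.335, Σhalf²=0.111890
  -B: nom -22.400 → Σnom=-6.720; wc +0.090/-0.090 → slack +0.309/-0.540; half-tol=0.090, Σhalf²=0.119990
  -C: nom -40.500 → Σnom=-47.220; wc +0.053/-0.260 → slack +0.362/-0.800; half-tol=0.157, Σhalf²=0.144483
  -D: nom -42.400 → Σnom=-89.620; wc +0.480/-0.040 → slack +0.842/-0.840; half-tol=0.260, Σhalf²=0.212083
Nominal = -89.620. Worst-case = [-89.620 - 0.840, -89.620 + 0.842] = [-90.460, -88.778]. RSS = √0.212083 = 0.461.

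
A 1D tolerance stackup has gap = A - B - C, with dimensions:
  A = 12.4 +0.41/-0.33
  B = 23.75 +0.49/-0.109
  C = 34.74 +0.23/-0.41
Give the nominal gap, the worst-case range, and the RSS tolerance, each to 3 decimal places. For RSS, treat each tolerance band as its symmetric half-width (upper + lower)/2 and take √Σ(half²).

nominal=-46.090 wc=[-47.140,-45.161] rss=0.574

Stack each dimension's contribution:
  +A: nom +12.400 → Σnom=12.400; wc +0.410/-0.330 → slack +0.410/-0.330; half-tol=0.370, Σhalf²=0.136900
  -B: nom -23.750 → Σnom=-11.350; wc +0.109/-0.490 → slack +0.519/-0.820; half-tol=0.299, Σhalf²=0.226600
  -C: nom -34.740 → Σnom=-46.090; wc +0.410/-0.230 → slack +0.929/-1.050; half-tol=0.320, Σhalf²=0.329000
Nominal = -46.090. Worst-case = [-46.090 - 1.050, -46.090 + 0.929] = [-47.140, -45.161]. RSS = √0.329000 = 0.574.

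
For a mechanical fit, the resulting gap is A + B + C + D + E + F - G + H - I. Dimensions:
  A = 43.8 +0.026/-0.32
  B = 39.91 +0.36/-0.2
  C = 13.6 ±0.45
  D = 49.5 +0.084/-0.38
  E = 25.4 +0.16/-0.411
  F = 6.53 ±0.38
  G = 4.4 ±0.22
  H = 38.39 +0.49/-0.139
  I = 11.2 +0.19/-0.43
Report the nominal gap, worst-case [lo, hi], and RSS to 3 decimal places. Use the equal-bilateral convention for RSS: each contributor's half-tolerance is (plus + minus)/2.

nominal=201.530 wc=[198.840,204.130] rss=0.913

Stack each dimension's contribution:
  +A: nom +43.800 → Σnom=43.800; wc +0.026/-0.320 → slack +0.026/-0.320; half-tol=0.173, Σhalf²=0.029929
  +B: nom +39.910 → Σnom=83.710; wc +0.360/-0.200 → slack +0.386/-0.520; half-tol=0.280, Σhalf²=0.108329
  +C: nom +13.600 → Σnom=97.310; wc +0.450/-0.450 → slack +0.836/-0.970; half-tol=0.450, Σhalf²=0.310829
  +D: nom +49.500 → Σnom=146.810; wc +0.084/-0.380 → slack +0.920/-1.350; half-tol=0.232, Σhalf²=0.364653
  +E: nom +25.400 → Σnom=172.210; wc +0.160/-0.411 → slack +1.080/-1.761; half-tol=0.285, Σhalf²=0.446163
  +F: nom +6.530 → Σnom=178.740; wc +0.380/-0.380 → slack +1.460/-2.141; half-tol=0.380, Σhalf²=0.590563
  -G: nom -4.400 → Σnom=174.340; wc +0.220/-0.220 → slack +1.680/-2.361; half-tol=0.220, Σhalf²=0.638963
  +H: nom +38.390 → Σnom=212.730; wc +0.490/-0.139 → slack +2.170/-2.500; half-tol=0.315, Σhalf²=0.737873
  -I: nom -11.200 → Σnom=201.530; wc +0.430/-0.190 → slack +2.600/-2.690; half-tol=0.310, Σhalf²=0.833973
Nominal = 201.530. Worst-case = [201.530 - 2.690, 201.530 + 2.600] = [198.840, 204.130]. RSS = √0.833973 = 0.913.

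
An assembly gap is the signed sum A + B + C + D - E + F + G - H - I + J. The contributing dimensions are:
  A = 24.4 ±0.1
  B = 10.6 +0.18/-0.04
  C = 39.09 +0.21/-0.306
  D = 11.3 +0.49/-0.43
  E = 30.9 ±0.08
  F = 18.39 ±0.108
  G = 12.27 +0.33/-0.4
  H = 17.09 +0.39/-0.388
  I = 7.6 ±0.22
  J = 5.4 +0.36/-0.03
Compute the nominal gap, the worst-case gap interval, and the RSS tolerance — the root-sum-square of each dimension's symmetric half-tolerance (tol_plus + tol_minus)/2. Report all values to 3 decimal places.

nominal=65.860 wc=[63.756,68.326] rss=0.830

Stack each dimension's contribution:
  +A: nom +24.400 → Σnom=24.400; wc +0.100/-0.100 → slack +0.100/-0.100; half-tol=0.100, Σhalf²=0.010000
  +B: nom +10.600 → Σnom=35.000; wc +0.180/-0.040 → slack +0.280/-0.140; half-tol=0.110, Σhalf²=0.022100
  +C: nom +39.090 → Σnom=74.090; wc +0.210/-0.306 → slack +0.490/-0.446; half-tol=0.258, Σhalf²=0.088664
  +D: nom +11.300 → Σnom=85.390; wc +0.490/-0.430 → slack +0.980/-0.876; half-tol=0.460, Σhalf²=0.300264
  -E: nom -30.900 → Σnom=54.490; wc +0.080/-0.080 → slack +1.060/-0.956; half-tol=0.080, Σhalf²=0.306664
  +F: nom +18.390 → Σnom=72.880; wc +0.108/-0.108 → slack +1.168/-1.064; half-tol=0.108, Σhalf²=0.318328
  +G: nom +12.270 → Σnom=85.150; wc +0.330/-0.400 → slack +1.498/-1.464; half-tol=0.365, Σhalf²=0.451553
  -H: nom -17.090 → Σnom=68.060; wc +0.388/-0.390 → slack +1.886/-1.854; half-tol=0.389, Σhalf²=0.602874
  -I: nom -7.600 → Σnom=60.460; wc +0.220/-0.220 → slack +2.106/-2.074; half-tol=0.220, Σhalf²=0.651274
  +J: nom +5.400 → Σnom=65.860; wc +0.360/-0.030 → slack +2.466/-2.104; half-tol=0.195, Σhalf²=0.689299
Nominal = 65.860. Worst-case = [65.860 - 2.104, 65.860 + 2.466] = [63.756, 68.326]. RSS = √0.689299 = 0.830.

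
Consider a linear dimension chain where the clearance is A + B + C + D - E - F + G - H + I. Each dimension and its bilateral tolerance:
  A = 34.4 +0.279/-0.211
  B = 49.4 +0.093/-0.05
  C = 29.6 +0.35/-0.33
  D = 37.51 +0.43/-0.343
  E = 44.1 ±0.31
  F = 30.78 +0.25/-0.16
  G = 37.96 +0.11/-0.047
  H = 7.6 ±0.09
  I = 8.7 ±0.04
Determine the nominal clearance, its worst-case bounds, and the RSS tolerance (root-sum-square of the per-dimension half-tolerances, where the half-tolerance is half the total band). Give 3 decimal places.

nominal=115.090 wc=[113.419,116.952] rss=0.696

Stack each dimension's contribution:
  +A: nom +34.400 → Σnom=34.400; wc +0.279/-0.211 → slack +0.279/-0.211; half-tol=0.245, Σhalf²=0.060025
  +B: nom +49.400 → Σnom=83.800; wc +0.093/-0.050 → slack +0.372/-0.261; half-tol=0.072, Σhalf²=0.065137
  +C: nom +29.600 → Σnom=113.400; wc +0.350/-0.330 → slack +0.722/-0.591; half-tol=0.340, Σhalf²=0.180737
  +D: nom +37.510 → Σnom=150.910; wc +0.430/-0.343 → slack +1.152/-0.934; half-tol=0.387, Σhalf²=0.330119
  -E: nom -44.100 → Σnom=106.810; wc +0.310/-0.310 → slack +1.462/-1.244; half-tol=0.310, Σhalf²=0.426219
  -F: nom -30.780 → Σnom=76.030; wc +0.160/-0.250 → slack +1.622/-1.494; half-tol=0.205, Σhalf²=0.468244
  +G: nom +37.960 → Σnom=113.990; wc +0.110/-0.047 → slack +1.732/-1.541; half-tol=0.079, Σhalf²=0.474407
  -H: nom -7.600 → Σnom=106.390; wc +0.090/-0.090 → slack +1.822/-1.631; half-tol=0.090, Σhalf²=0.482507
  +I: nom +8.700 → Σnom=115.090; wc +0.040/-0.040 → slack +1.862/-1.671; half-tol=0.040, Σhalf²=0.484107
Nominal = 115.090. Worst-case = [115.090 - 1.671, 115.090 + 1.862] = [113.419, 116.952]. RSS = √0.484107 = 0.696.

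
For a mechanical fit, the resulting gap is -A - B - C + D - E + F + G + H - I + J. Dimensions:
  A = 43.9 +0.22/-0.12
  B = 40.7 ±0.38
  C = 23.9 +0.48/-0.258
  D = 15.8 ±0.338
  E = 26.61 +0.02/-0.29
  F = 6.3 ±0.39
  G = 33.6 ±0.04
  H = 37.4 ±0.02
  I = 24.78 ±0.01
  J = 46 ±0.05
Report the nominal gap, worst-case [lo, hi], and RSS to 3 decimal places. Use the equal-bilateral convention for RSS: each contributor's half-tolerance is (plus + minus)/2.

Stack each dimension's contribution:
  -A: nom -43.900 → Σnom=-43.900; wc +0.120/-0.220 → slack +0.120/-0.220; half-tol=0.170, Σhalf²=0.028900
  -B: nom -40.700 → Σnom=-84.600; wc +0.380/-0.380 → slack +0.500/-0.600; half-tol=0.380, Σhalf²=0.173300
  -C: nom -23.900 → Σnom=-108.500; wc +0.258/-0.480 → slack +0.758/-1.080; half-tol=0.369, Σhalf²=0.309461
  +D: nom +15.800 → Σnom=-92.700; wc +0.338/-0.338 → slack +1.096/-1.418; half-tol=0.338, Σhalf²=0.423705
  -E: nom -26.610 → Σnom=-119.310; wc +0.290/-0.020 → slack +1.386/-1.438; half-tol=0.155, Σhalf²=0.447730
  +F: nom +6.300 → Σnom=-113.010; wc +0.390/-0.390 → slack +1.776/-1.828; half-tol=0.390, Σhalf²=0.599830
  +G: nom +33.600 → Σnom=-79.410; wc +0.040/-0.040 → slack +1.816/-1.868; half-tol=0.040, Σhalf²=0.601430
  +H: nom +37.400 → Σnom=-42.010; wc +0.020/-0.020 → slack +1.836/-1.888; half-tol=0.020, Σhalf²=0.601830
  -I: nom -24.780 → Σnom=-66.790; wc +0.010/-0.010 → slack +1.846/-1.898; half-tol=0.010, Σhalf²=0.601930
  +J: nom +46.000 → Σnom=-20.790; wc +0.050/-0.050 → slack +1.896/-1.948; half-tol=0.050, Σhalf²=0.604430
Nominal = -20.790. Worst-case = [-20.790 - 1.948, -20.790 + 1.896] = [-22.738, -18.894]. RSS = √0.604430 = 0.777.

nominal=-20.790 wc=[-22.738,-18.894] rss=0.777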